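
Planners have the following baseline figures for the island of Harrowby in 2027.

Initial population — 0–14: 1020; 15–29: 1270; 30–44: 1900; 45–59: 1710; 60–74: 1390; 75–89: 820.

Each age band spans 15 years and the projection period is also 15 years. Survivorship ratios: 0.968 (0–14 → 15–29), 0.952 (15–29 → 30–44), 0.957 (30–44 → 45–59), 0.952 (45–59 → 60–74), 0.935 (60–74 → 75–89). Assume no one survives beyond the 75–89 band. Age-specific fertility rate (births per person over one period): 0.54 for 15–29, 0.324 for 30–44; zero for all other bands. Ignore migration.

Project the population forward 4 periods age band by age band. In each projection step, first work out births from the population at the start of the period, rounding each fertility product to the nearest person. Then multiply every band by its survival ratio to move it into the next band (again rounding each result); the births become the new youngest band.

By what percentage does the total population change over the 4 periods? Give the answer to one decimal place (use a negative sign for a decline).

-29.6

Numbering the bands 1..6 from youngest to oldest:
Period 1.
Births: 1270 × 0.54 = 686 ; 1900 × 0.324 = 616 → total 1302
Band 2: 1020 × 0.968 = 987
Band 3: 1270 × 0.952 = 1209
Band 4: 1900 × 0.957 = 1818
Band 5: 1710 × 0.952 = 1628
Band 6: 1390 × 0.935 = 1300
→ [1302, 987, 1209, 1818, 1628, 1300]
Period 2.
Births: 987 × 0.54 = 533 ; 1209 × 0.324 = 392 → total 925
Band 2: 1302 × 0.968 = 1260
Band 3: 987 × 0.952 = 940
Band 4: 1209 × 0.957 = 1157
Band 5: 1818 × 0.952 = 1731
Band 6: 1628 × 0.935 = 1522
→ [925, 1260, 940, 1157, 1731, 1522]
Period 3.
Births: 1260 × 0.54 = 680 ; 940 × 0.324 = 305 → total 985
Band 2: 925 × 0.968 = 895
Band 3: 1260 × 0.952 = 1200
Band 4: 940 × 0.957 = 900
Band 5: 1157 × 0.952 = 1101
Band 6: 1731 × 0.935 = 1618
→ [985, 895, 1200, 900, 1101, 1618]
Period 4.
Births: 895 × 0.54 = 483 ; 1200 × 0.324 = 389 → total 872
Band 2: 985 × 0.968 = 953
Band 3: 895 × 0.952 = 852
Band 4: 1200 × 0.957 = 1148
Band 5: 900 × 0.952 = 857
Band 6: 1101 × 0.935 = 1029
→ [872, 953, 852, 1148, 857, 1029]
Total: 8110 → 5711; change = -2399; percentage change = -29.6%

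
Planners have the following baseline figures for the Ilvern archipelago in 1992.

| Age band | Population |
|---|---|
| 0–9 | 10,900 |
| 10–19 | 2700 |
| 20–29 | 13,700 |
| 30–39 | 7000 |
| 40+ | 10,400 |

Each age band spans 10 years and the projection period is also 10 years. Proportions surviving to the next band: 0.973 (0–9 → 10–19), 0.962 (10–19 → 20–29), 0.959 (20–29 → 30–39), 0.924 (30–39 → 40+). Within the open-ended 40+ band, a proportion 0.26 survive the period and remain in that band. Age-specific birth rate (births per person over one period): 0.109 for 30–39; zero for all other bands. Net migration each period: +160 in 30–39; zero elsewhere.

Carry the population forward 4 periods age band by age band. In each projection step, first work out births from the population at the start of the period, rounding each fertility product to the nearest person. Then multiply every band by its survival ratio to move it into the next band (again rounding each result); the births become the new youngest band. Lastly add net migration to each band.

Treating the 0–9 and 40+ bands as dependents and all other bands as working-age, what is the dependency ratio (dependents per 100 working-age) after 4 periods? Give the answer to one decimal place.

[period 1]
Births: 7000 × 0.109 = 763
10–19: 10900 × 0.973 = 10606
20–29: 2700 × 0.962 = 2597
30–39: 13700 × 0.959 = 13138
40+: 7000 × 0.924 + 10400 × 0.26 = 6468 + 2704 = 9172
Net migration: 30–39 + 160 → 13298
→ [763, 10606, 2597, 13298, 9172]
[period 2]
Births: 13298 × 0.109 = 1449
10–19: 763 × 0.973 = 742
20–29: 10606 × 0.962 = 10203
30–39: 2597 × 0.959 = 2491
40+: 13298 × 0.924 + 9172 × 0.26 = 12287 + 2385 = 14672
Net migration: 30–39 + 160 → 2651
→ [1449, 742, 10203, 2651, 14672]
[period 3]
Births: 2651 × 0.109 = 289
10–19: 1449 × 0.973 = 1410
20–29: 742 × 0.962 = 714
30–39: 10203 × 0.959 = 9785
40+: 2651 × 0.924 + 14672 × 0.26 = 2450 + 3815 = 6265
Net migration: 30–39 + 160 → 9945
→ [289, 1410, 714, 9945, 6265]
[period 4]
Births: 9945 × 0.109 = 1084
10–19: 289 × 0.973 = 281
20–29: 1410 × 0.962 = 1356
30–39: 714 × 0.959 = 685
40+: 9945 × 0.924 + 6265 × 0.26 = 9189 + 1629 = 10818
Net migration: 30–39 + 160 → 845
→ [1084, 281, 1356, 845, 10818]
Dependents (band 0–9 + band 40+) = 1084 + 10818 = 11902; working-age = 2482; ratio = 11902/2482 × 100 = 479.5

479.5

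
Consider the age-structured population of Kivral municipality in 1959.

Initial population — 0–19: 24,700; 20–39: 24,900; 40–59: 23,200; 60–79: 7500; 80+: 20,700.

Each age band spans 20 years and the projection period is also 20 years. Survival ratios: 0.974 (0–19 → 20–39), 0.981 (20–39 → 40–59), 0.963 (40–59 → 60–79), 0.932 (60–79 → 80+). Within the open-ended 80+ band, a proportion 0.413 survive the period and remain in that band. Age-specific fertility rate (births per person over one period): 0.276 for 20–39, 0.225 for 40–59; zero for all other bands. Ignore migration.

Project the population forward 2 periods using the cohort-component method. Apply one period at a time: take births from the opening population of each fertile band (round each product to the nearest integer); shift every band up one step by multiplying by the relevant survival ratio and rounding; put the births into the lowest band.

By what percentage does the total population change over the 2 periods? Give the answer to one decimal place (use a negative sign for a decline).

Period 1:
Births: 24900 * 0.276 = 6872, 23200 * 0.225 = 5220 → total 12092
20–39: 24700 * 0.974 = 24058
40–59: 24900 * 0.981 = 24427
60–79: 23200 * 0.963 = 22342
80+: 7500 * 0.932 + 20700 * 0.413 = 6990 + 8549 = 15539
Population now: 0–19=12092, 20–39=24058, 40–59=24427, 60–79=22342, 80+=15539
Period 2:
Births: 24058 * 0.276 = 6640, 24427 * 0.225 = 5496 → total 12136
20–39: 12092 * 0.974 = 11778
40–59: 24058 * 0.981 = 23601
60–79: 24427 * 0.963 = 23523
80+: 22342 * 0.932 + 15539 * 0.413 = 20823 + 6418 = 27241
Population now: 0–19=12136, 20–39=11778, 40–59=23601, 60–79=23523, 80+=27241
Total: 101000 → 98279; change = -2721; percentage change = -2.7%

-2.7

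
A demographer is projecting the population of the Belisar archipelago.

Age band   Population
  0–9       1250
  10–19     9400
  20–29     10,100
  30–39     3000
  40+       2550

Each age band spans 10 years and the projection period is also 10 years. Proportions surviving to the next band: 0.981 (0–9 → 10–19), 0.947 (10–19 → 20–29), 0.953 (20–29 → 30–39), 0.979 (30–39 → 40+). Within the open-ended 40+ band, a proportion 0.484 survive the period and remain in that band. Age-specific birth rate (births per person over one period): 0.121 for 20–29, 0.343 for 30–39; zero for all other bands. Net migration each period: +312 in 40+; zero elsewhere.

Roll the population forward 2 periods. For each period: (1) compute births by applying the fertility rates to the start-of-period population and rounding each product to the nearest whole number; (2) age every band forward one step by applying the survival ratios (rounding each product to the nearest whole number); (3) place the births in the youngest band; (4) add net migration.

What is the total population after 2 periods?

— Period 1 —
Births: 10100 * 0.121 = 1222 ; 3000 * 0.343 = 1029 ⇒ total 2251
10–19: 1250 * 0.981 = 1226
20–29: 9400 * 0.947 = 8902
30–39: 10100 * 0.953 = 9625
40+: 3000 * 0.979 + 2550 * 0.484 = 2937 + 1234 = 4171
Net migration: 40+ + 312 → 4483
End of period: [2251, 1226, 8902, 9625, 4483]
— Period 2 —
Births: 8902 * 0.121 = 1077 ; 9625 * 0.343 = 3301 ⇒ total 4378
10–19: 2251 * 0.981 = 2208
20–29: 1226 * 0.947 = 1161
30–39: 8902 * 0.953 = 8484
40+: 9625 * 0.979 + 4483 * 0.484 = 9423 + 2170 = 11593
Net migration: 40+ + 312 → 11905
End of period: [4378, 2208, 1161, 8484, 11905]
Total after period 2: 4378 + 2208 + 1161 + 8484 + 11905 = 28136

28136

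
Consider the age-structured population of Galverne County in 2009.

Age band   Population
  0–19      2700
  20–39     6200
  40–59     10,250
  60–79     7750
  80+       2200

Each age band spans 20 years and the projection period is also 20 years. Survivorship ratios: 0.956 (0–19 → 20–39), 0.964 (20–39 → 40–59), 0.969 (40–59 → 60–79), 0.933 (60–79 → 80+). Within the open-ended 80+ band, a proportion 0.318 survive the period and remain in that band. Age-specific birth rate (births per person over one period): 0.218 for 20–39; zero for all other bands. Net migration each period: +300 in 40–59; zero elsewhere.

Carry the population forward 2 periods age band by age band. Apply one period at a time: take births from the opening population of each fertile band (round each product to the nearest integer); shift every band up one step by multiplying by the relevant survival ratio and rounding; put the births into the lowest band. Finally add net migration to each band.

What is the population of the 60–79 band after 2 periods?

6082

After projecting period 1:
Births: 6200 × 0.218 = 1352
20–39: 2700 × 0.956 = 2581
40–59: 6200 × 0.964 = 5977
60–79: 10250 × 0.969 = 9932
80+: 7750 × 0.933 + 2200 × 0.318 = 7231 + 700 = 7931
Net migration: 40–59 + 300 → 6277
Giving 1352 / 2581 / 6277 / 9932 / 7931.
After projecting period 2:
Births: 2581 × 0.218 = 563
20–39: 1352 × 0.956 = 1293
40–59: 2581 × 0.964 = 2488
60–79: 6277 × 0.969 = 6082
80+: 9932 × 0.933 + 7931 × 0.318 = 9267 + 2522 = 11789
Net migration: 40–59 + 300 → 2788
Giving 563 / 1293 / 2788 / 6082 / 11789.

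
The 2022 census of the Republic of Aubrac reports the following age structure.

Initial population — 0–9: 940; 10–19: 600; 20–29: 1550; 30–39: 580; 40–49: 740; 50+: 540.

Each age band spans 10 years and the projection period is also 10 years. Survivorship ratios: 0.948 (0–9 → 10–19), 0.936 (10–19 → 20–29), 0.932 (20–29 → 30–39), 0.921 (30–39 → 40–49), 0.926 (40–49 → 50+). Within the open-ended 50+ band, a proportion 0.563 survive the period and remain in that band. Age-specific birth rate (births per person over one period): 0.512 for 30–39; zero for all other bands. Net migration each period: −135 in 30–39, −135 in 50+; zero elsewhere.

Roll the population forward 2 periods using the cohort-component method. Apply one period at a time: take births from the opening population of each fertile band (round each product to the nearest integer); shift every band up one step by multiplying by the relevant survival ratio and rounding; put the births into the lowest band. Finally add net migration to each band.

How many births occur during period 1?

297

(Bands numbered youngest = 1 to oldest = 6.)
Period 1.
Births: 580 × 0.512 = 297
Band 2: 940 × 0.948 = 891
Band 3: 600 × 0.936 = 562
Band 4: 1550 × 0.932 = 1445
Band 5: 580 × 0.921 = 534
Band 6: 740 × 0.926 + 540 × 0.563 = 685 + 304 = 989
Net migration: Band 4 − 135 → 1310; Band 6 − 135 → 854
→ [297, 891, 562, 1310, 534, 854]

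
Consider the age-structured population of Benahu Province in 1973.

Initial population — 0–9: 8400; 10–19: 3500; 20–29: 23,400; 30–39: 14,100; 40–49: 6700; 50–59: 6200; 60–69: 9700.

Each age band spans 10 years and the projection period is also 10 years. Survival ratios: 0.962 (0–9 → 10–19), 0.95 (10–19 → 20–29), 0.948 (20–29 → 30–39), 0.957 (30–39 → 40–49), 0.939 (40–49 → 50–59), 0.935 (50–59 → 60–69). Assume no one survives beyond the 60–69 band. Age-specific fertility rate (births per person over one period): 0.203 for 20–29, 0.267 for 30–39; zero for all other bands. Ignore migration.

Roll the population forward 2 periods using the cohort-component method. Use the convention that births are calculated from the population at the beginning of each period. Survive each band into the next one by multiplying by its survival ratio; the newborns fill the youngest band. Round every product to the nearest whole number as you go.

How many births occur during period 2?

(Bands numbered youngest = 1 to oldest = 7.)
After projecting period 1:
Births: 23400 × 0.203 = 4750  |  14100 × 0.267 = 3765 ⇒ total 8515
Band 2: 8400 × 0.962 = 8081
Band 3: 3500 × 0.95 = 3325
Band 4: 23400 × 0.948 = 22183
Band 5: 14100 × 0.957 = 13494
Band 6: 6700 × 0.939 = 6291
Band 7: 6200 × 0.935 = 5797
Giving 8515 / 8081 / 3325 / 22183 / 13494 / 6291 / 5797.
After projecting period 2:
Births: 3325 × 0.203 = 675  |  22183 × 0.267 = 5923 ⇒ total 6598
Band 2: 8515 × 0.962 = 8191
Band 3: 8081 × 0.95 = 7677
Band 4: 3325 × 0.948 = 3152
Band 5: 22183 × 0.957 = 21229
Band 6: 13494 × 0.939 = 12671
Band 7: 6291 × 0.935 = 5882
Giving 6598 / 8191 / 7677 / 3152 / 21229 / 12671 / 5882.

6598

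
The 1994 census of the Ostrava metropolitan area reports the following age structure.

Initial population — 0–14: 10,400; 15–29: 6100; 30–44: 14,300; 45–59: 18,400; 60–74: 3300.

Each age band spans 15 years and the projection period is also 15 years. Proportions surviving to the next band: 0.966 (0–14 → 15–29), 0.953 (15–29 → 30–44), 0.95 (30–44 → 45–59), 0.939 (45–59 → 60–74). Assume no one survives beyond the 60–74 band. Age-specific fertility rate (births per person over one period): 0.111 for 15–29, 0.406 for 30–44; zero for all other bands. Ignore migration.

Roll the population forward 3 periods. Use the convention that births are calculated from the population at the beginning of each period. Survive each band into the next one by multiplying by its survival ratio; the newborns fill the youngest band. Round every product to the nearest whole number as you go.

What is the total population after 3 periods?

— Period 1 —
Births: 6100 × 0.111 = 677 ; 14300 × 0.406 = 5806 → total 6483
15–29: 10400 × 0.966 = 10046
30–44: 6100 × 0.953 = 5813
45–59: 14300 × 0.95 = 13585
60–74: 18400 × 0.939 = 17278
Giving 6483 / 10046 / 5813 / 13585 / 17278.
— Period 2 —
Births: 10046 × 0.111 = 1115 ; 5813 × 0.406 = 2360 → total 3475
15–29: 6483 × 0.966 = 6263
30–44: 10046 × 0.953 = 9574
45–59: 5813 × 0.95 = 5522
60–74: 13585 × 0.939 = 12756
Giving 3475 / 6263 / 9574 / 5522 / 12756.
— Period 3 —
Births: 6263 × 0.111 = 695 ; 9574 × 0.406 = 3887 → total 4582
15–29: 3475 × 0.966 = 3357
30–44: 6263 × 0.953 = 5969
45–59: 9574 × 0.95 = 9095
60–74: 5522 × 0.939 = 5185
Giving 4582 / 3357 / 5969 / 9095 / 5185.
Total after period 3: 4582 + 3357 + 5969 + 9095 + 5185 = 28188

28188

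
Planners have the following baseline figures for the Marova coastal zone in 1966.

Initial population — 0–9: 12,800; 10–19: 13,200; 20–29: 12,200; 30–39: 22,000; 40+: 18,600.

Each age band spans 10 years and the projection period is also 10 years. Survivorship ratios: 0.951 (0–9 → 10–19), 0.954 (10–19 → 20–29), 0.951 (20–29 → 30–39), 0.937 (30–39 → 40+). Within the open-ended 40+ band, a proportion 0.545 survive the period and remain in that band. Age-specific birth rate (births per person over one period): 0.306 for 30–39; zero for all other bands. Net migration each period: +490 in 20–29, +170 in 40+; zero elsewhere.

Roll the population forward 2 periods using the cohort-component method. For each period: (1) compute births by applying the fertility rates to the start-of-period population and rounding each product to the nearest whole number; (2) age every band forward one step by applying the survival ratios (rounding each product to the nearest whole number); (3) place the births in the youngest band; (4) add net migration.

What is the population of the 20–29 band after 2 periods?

12103

Let group 1 be 0–9 through group 5 = 40+.
[period 1]
Births: 22000 × 0.306 = 6732
Group 2: 12800 × 0.951 = 12173
Group 3: 13200 × 0.954 = 12593
Group 4: 12200 × 0.951 = 11602
Group 5: 22000 × 0.937 + 18600 × 0.545 = 20614 + 10137 = 30751
Net migration: Group 3 + 490 → 13083; Group 5 + 170 → 30921
→ [6732, 12173, 13083, 11602, 30921]
[period 2]
Births: 11602 × 0.306 = 3550
Group 2: 6732 × 0.951 = 6402
Group 3: 12173 × 0.954 = 11613
Group 4: 13083 × 0.951 = 12442
Group 5: 11602 × 0.937 + 30921 × 0.545 = 10871 + 16852 = 27723
Net migration: Group 3 + 490 → 12103; Group 5 + 170 → 27893
→ [3550, 6402, 12103, 12442, 27893]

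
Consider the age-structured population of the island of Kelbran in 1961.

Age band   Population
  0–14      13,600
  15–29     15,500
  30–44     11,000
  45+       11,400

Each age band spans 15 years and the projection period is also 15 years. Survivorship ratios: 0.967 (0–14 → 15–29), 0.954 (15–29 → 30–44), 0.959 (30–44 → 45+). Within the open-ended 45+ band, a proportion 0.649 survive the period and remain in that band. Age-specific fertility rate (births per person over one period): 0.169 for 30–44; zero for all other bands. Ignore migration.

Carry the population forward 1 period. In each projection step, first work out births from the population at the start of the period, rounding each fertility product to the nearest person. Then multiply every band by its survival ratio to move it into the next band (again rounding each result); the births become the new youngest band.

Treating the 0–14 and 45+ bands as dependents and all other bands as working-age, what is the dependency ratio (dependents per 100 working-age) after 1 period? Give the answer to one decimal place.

70.9

Period 1.
Births: 11000 × 0.169 = 1859
15–29: 13600 × 0.967 = 13151
30–44: 15500 × 0.954 = 14787
45+: 11000 × 0.959 + 11400 × 0.649 = 10549 + 7399 = 17948
Giving 1859 / 13151 / 14787 / 17948.
Dependents (band 0–14 + band 45+) = 1859 + 17948 = 19807; working-age = 27938; ratio = 19807/27938 × 100 = 70.9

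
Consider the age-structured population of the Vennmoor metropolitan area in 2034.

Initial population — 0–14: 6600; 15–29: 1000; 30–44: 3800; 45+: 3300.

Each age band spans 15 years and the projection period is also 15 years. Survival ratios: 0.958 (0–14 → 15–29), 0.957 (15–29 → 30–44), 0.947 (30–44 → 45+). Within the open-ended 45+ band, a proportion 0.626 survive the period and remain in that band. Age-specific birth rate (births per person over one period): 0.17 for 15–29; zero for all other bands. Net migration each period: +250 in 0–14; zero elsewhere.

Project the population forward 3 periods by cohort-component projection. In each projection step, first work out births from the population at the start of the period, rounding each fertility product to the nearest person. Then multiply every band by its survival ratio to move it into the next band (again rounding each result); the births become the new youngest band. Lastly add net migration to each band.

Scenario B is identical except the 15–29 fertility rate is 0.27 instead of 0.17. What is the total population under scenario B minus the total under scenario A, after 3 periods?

After projecting period 1:
Births: 1000 × 0.17 = 170
15–29: 6600 × 0.958 = 6323
30–44: 1000 × 0.957 = 957
45+: 3800 × 0.947 + 3300 × 0.626 = 3599 + 2066 = 5665
Net migration: 0–14 + 250 → 420
End of period: [420, 6323, 957, 5665]
After projecting period 2:
Births: 6323 × 0.17 = 1075
15–29: 420 × 0.958 = 402
30–44: 6323 × 0.957 = 6051
45+: 957 × 0.947 + 5665 × 0.626 = 906 + 3546 = 4452
Net migration: 0–14 + 250 → 1325
End of period: [1325, 402, 6051, 4452]
After projecting period 3:
Births: 402 × 0.17 = 68
15–29: 1325 × 0.958 = 1269
30–44: 402 × 0.957 = 385
45+: 6051 × 0.947 + 4452 × 0.626 = 5730 + 2787 = 8517
Net migration: 0–14 + 250 → 318
End of period: [318, 1269, 385, 8517]
Scenario A total after 3 periods: 10489
Scenario B projection —
After projecting period 1:
Births: 1000 × 0.27 = 270
15–29: 6600 × 0.958 = 6323
30–44: 1000 × 0.957 = 957
45+: 3800 × 0.947 + 3300 × 0.626 = 3599 + 2066 = 5665
Net migration: 0–14 + 250 → 520
End of period: [520, 6323, 957, 5665]
After projecting period 2:
Births: 6323 × 0.27 = 1707
15–29: 520 × 0.958 = 498
30–44: 6323 × 0.957 = 6051
45+: 957 × 0.947 + 5665 × 0.626 = 906 + 3546 = 4452
Net migration: 0–14 + 250 → 1957
End of period: [1957, 498, 6051, 4452]
After projecting period 3:
Births: 498 × 0.27 = 134
15–29: 1957 × 0.958 = 1875
30–44: 498 × 0.957 = 477
45+: 6051 × 0.947 + 4452 × 0.626 = 5730 + 2787 = 8517
Net migration: 0–14 + 250 → 384
End of period: [384, 1875, 477, 8517]
Scenario B total after 3 periods: 11253
Difference B − A = 11253 − 10489 = 764

764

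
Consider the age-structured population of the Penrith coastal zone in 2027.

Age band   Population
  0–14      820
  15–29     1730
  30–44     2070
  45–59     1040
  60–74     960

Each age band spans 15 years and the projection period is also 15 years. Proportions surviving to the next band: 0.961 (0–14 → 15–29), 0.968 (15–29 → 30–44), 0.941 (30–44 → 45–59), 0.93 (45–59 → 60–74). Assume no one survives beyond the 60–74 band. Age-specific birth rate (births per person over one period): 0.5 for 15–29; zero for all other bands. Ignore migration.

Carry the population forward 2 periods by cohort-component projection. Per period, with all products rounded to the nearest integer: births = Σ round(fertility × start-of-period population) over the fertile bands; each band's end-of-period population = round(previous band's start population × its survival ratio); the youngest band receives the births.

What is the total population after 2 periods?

Period 1.
Births: 1730 × 0.5 = 865
15–29: 820 × 0.961 = 788
30–44: 1730 × 0.968 = 1675
45–59: 2070 × 0.941 = 1948
60–74: 1040 × 0.93 = 967
Population now: 0–14=865, 15–29=788, 30–44=1675, 45–59=1948, 60–74=967
Period 2.
Births: 788 × 0.5 = 394
15–29: 865 × 0.961 = 831
30–44: 788 × 0.968 = 763
45–59: 1675 × 0.941 = 1576
60–74: 1948 × 0.93 = 1812
Population now: 0–14=394, 15–29=831, 30–44=763, 45–59=1576, 60–74=1812
Total after period 2: 394 + 831 + 763 + 1576 + 1812 = 5376

5376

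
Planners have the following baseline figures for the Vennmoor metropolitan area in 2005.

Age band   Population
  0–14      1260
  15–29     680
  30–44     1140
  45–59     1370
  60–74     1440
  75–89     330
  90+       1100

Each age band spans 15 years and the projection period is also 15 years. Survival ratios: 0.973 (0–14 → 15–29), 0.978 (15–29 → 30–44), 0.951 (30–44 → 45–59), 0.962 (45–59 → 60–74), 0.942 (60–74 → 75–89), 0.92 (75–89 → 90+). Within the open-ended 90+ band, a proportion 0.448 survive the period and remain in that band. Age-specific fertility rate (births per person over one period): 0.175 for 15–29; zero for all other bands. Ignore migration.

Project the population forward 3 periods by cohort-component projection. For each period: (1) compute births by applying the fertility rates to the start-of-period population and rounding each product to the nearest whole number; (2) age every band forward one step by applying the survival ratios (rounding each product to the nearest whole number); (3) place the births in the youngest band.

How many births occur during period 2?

215

Numbering the bands 1..7 from youngest to oldest:
[period 1]
Births: 680 * 0.175 = 119
Band 2: 1260 * 0.973 = 1226
Band 3: 680 * 0.978 = 665
Band 4: 1140 * 0.951 = 1084
Band 5: 1370 * 0.962 = 1318
Band 6: 1440 * 0.942 = 1356
Band 7: 330 * 0.92 + 1100 * 0.448 = 304 + 493 = 797
End of period: [119, 1226, 665, 1084, 1318, 1356, 797]
[period 2]
Births: 1226 * 0.175 = 215
Band 2: 119 * 0.973 = 116
Band 3: 1226 * 0.978 = 1199
Band 4: 665 * 0.951 = 632
Band 5: 1084 * 0.962 = 1043
Band 6: 1318 * 0.942 = 1242
Band 7: 1356 * 0.92 + 797 * 0.448 = 1248 + 357 = 1605
End of period: [215, 116, 1199, 632, 1043, 1242, 1605]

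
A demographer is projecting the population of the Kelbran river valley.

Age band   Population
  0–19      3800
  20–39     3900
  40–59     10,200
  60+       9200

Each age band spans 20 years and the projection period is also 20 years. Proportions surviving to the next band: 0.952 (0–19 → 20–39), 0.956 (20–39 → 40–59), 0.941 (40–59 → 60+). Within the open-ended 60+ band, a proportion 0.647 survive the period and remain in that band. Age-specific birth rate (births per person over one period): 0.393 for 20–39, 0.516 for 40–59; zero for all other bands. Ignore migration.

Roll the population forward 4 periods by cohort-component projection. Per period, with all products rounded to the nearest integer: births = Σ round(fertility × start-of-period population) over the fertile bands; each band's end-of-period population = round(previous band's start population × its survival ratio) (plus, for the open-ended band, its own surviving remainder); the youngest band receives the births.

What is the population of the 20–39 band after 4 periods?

4120

[period 1]
Births: 3900 × 0.393 = 1533  |  10200 × 0.516 = 5263 ⇒ total 6796
20–39: 3800 × 0.952 = 3618
40–59: 3900 × 0.956 = 3728
60+: 10200 × 0.941 + 9200 × 0.647 = 9598 + 5952 = 15550
End of period: [6796, 3618, 3728, 15550]
[period 2]
Births: 3618 × 0.393 = 1422  |  3728 × 0.516 = 1924 ⇒ total 3346
20–39: 6796 × 0.952 = 6470
40–59: 3618 × 0.956 = 3459
60+: 3728 × 0.941 + 15550 × 0.647 = 3508 + 10061 = 13569
End of period: [3346, 6470, 3459, 13569]
[period 3]
Births: 6470 × 0.393 = 2543  |  3459 × 0.516 = 1785 ⇒ total 4328
20–39: 3346 × 0.952 = 3185
40–59: 6470 × 0.956 = 6185
60+: 3459 × 0.941 + 13569 × 0.647 = 3255 + 8779 = 12034
End of period: [4328, 3185, 6185, 12034]
[period 4]
Births: 3185 × 0.393 = 1252  |  6185 × 0.516 = 3191 ⇒ total 4443
20–39: 4328 × 0.952 = 4120
40–59: 3185 × 0.956 = 3045
60+: 6185 × 0.941 + 12034 × 0.647 = 5820 + 7786 = 13606
End of period: [4443, 4120, 3045, 13606]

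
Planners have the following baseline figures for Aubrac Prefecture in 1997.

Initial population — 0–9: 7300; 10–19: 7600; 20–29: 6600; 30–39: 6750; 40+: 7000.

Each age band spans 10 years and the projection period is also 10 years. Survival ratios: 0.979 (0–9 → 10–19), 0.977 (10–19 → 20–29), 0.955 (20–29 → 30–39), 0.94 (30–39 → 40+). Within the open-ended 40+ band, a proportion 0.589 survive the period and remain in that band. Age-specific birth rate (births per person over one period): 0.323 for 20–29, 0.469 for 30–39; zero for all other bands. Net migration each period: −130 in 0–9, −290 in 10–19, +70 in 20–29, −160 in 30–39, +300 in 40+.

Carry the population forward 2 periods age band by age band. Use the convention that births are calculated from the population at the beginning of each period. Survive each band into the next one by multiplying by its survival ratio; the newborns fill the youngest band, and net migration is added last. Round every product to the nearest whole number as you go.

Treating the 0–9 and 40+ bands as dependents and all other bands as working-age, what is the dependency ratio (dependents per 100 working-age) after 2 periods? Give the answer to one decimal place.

Period 1:
Births: 6600 * 0.323 = 2132  |  6750 * 0.469 = 3166 ⇒ total 5298
10–19: 7300 * 0.979 = 7147
20–29: 7600 * 0.977 = 7425
30–39: 6600 * 0.955 = 6303
40+: 6750 * 0.94 + 7000 * 0.589 = 6345 + 4123 = 10468
Net migration: 0–9 − 130 → 5168; 10–19 − 290 → 6857; 20–29 + 70 → 7495; 30–39 − 160 → 6143; 40+ + 300 → 10768
Population now: 0–9=5168, 10–19=6857, 20–29=7495, 30–39=6143, 40+=10768
Period 2:
Births: 7495 * 0.323 = 2421  |  6143 * 0.469 = 2881 ⇒ total 5302
10–19: 5168 * 0.979 = 5059
20–29: 6857 * 0.977 = 6699
30–39: 7495 * 0.955 = 7158
40+: 6143 * 0.94 + 10768 * 0.589 = 5774 + 6342 = 12116
Net migration: 0–9 − 130 → 5172; 10–19 − 290 → 4769; 20–29 + 70 → 6769; 30–39 − 160 → 6998; 40+ + 300 → 12416
Population now: 0–9=5172, 10–19=4769, 20–29=6769, 30–39=6998, 40+=12416
Dependents (band 0–9 + band 40+) = 5172 + 12416 = 17588; working-age = 18536; ratio = 17588/18536 × 100 = 94.9

94.9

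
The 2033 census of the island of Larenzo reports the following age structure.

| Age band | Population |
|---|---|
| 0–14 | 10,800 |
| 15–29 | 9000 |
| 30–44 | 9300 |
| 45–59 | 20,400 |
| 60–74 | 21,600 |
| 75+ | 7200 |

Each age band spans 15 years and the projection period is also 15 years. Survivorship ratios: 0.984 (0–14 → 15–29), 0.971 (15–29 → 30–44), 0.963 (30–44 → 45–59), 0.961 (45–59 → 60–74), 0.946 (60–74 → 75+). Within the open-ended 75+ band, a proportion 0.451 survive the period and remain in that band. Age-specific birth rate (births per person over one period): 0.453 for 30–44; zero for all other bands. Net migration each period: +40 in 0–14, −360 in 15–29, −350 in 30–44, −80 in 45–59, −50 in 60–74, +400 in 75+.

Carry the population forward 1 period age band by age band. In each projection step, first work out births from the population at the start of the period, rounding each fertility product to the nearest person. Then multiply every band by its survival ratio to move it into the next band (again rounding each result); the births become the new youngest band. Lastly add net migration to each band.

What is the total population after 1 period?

75420

[period 1]
Births: 9300 × 0.453 = 4213
15–29: 10800 × 0.984 = 10627
30–44: 9000 × 0.971 = 8739
45–59: 9300 × 0.963 = 8956
60–74: 20400 × 0.961 = 19604
75+: 21600 × 0.946 + 7200 × 0.451 = 20434 + 3247 = 23681
Net migration: 0–14 + 40 → 4253; 15–29 − 360 → 10267; 30–44 − 350 → 8389; 45–59 − 80 → 8876; 60–74 − 50 → 19554; 75+ + 400 → 24081
Population now: 0–14=4253, 15–29=10267, 30–44=8389, 45–59=8876, 60–74=19554, 75+=24081
Total after period 1: 4253 + 10267 + 8389 + 8876 + 19554 + 24081 = 75420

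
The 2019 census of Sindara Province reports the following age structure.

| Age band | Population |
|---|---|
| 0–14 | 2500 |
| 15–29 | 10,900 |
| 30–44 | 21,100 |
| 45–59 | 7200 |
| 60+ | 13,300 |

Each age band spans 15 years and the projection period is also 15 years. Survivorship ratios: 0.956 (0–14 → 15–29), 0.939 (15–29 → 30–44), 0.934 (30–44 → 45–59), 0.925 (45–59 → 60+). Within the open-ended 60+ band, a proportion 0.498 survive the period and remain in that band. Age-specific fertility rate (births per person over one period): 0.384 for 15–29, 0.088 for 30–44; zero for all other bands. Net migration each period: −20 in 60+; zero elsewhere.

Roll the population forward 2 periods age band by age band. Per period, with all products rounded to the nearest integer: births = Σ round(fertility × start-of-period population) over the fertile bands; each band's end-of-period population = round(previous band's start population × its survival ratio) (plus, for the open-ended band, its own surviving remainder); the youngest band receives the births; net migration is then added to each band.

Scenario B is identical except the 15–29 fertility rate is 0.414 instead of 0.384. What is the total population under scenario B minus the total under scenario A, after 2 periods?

Period 1.
Births: 10900 × 0.384 = 4186, 21100 × 0.088 = 1857 → 6043
15–29: 2500 × 0.956 = 2390
30–44: 10900 × 0.939 = 10235
45–59: 21100 × 0.934 = 19707
60+: 7200 × 0.925 + 13300 × 0.498 = 6660 + 6623 = 13283
Net migration: 60+ − 20 → 13263
End of period: [6043, 2390, 10235, 19707, 13263]
Period 2.
Births: 2390 × 0.384 = 918, 10235 × 0.088 = 901 → 1819
15–29: 6043 × 0.956 = 5777
30–44: 2390 × 0.939 = 2244
45–59: 10235 × 0.934 = 9559
60+: 19707 × 0.925 + 13263 × 0.498 = 18229 + 6605 = 24834
Net migration: 60+ − 20 → 24814
End of period: [1819, 5777, 2244, 9559, 24814]
Scenario A total after 2 periods: 44213
Scenario B projection —
Period 1.
Births: 10900 × 0.414 = 4513, 21100 × 0.088 = 1857 → 6370
15–29: 2500 × 0.956 = 2390
30–44: 10900 × 0.939 = 10235
45–59: 21100 × 0.934 = 19707
60+: 7200 × 0.925 + 13300 × 0.498 = 6660 + 6623 = 13283
Net migration: 60+ − 20 → 13263
End of period: [6370, 2390, 10235, 19707, 13263]
Period 2.
Births: 2390 × 0.414 = 989, 10235 × 0.088 = 901 → 1890
15–29: 6370 × 0.956 = 6090
30–44: 2390 × 0.939 = 2244
45–59: 10235 × 0.934 = 9559
60+: 19707 × 0.925 + 13263 × 0.498 = 18229 + 6605 = 24834
Net migration: 60+ − 20 → 24814
End of period: [1890, 6090, 2244, 9559, 24814]
Scenario B total after 2 periods: 44597
Difference B − A = 44597 − 44213 = 384

384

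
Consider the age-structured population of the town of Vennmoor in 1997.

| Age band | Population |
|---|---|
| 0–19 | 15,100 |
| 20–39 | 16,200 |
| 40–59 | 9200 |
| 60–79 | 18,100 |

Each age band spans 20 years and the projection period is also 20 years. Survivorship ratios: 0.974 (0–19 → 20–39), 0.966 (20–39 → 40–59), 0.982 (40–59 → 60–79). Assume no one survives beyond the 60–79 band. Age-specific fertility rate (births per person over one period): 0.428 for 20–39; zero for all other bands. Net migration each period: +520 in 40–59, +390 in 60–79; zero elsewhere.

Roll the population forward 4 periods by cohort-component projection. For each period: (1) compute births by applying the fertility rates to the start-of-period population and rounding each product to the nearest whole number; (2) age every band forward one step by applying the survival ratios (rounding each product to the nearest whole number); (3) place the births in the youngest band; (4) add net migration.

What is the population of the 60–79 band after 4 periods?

7307

— Period 1 —
Births: 16200 × 0.428 = 6934
20–39: 15100 × 0.974 = 14707
40–59: 16200 × 0.966 = 15649
60–79: 9200 × 0.982 = 9034
Net migration: 40–59 + 520 → 16169; 60–79 + 390 → 9424
Population now: 0–19=6934, 20–39=14707, 40–59=16169, 60–79=9424
— Period 2 —
Births: 14707 × 0.428 = 6295
20–39: 6934 × 0.974 = 6754
40–59: 14707 × 0.966 = 14207
60–79: 16169 × 0.982 = 15878
Net migration: 40–59 + 520 → 14727; 60–79 + 390 → 16268
Population now: 0–19=6295, 20–39=6754, 40–59=14727, 60–79=16268
— Period 3 —
Births: 6754 × 0.428 = 2891
20–39: 6295 × 0.974 = 6131
40–59: 6754 × 0.966 = 6524
60–79: 14727 × 0.982 = 14462
Net migration: 40–59 + 520 → 7044; 60–79 + 390 → 14852
Population now: 0–19=2891, 20–39=6131, 40–59=7044, 60–79=14852
— Period 4 —
Births: 6131 × 0.428 = 2624
20–39: 2891 × 0.974 = 2816
40–59: 6131 × 0.966 = 5923
60–79: 7044 × 0.982 = 6917
Net migration: 40–59 + 520 → 6443; 60–79 + 390 → 7307
Population now: 0–19=2624, 20–39=2816, 40–59=6443, 60–79=7307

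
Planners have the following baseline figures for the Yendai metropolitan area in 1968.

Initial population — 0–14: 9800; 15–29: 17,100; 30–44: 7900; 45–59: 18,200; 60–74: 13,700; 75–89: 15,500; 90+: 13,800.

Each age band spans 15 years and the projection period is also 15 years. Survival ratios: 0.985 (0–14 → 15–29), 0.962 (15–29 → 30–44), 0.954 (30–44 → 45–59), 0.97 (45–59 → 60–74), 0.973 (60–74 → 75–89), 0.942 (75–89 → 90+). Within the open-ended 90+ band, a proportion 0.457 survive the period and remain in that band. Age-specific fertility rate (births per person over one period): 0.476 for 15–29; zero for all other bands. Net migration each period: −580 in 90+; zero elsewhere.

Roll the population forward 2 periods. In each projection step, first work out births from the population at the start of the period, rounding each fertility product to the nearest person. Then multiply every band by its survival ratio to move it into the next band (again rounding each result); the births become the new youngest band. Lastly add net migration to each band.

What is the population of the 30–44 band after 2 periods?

9286

(Groups numbered youngest = 1 to oldest = 7.)
— Period 1 —
Births: 17100 * 0.476 = 8140
Group 2: 9800 * 0.985 = 9653
Group 3: 17100 * 0.962 = 16450
Group 4: 7900 * 0.954 = 7537
Group 5: 18200 * 0.97 = 17654
Group 6: 13700 * 0.973 = 13330
Group 7: 15500 * 0.942 + 13800 * 0.457 = 14601 + 6307 = 20908
Net migration: Group 7 − 580 → 20328
Giving 8140 / 9653 / 16450 / 7537 / 17654 / 13330 / 20328.
— Period 2 —
Births: 9653 * 0.476 = 4595
Group 2: 8140 * 0.985 = 8018
Group 3: 9653 * 0.962 = 9286
Group 4: 16450 * 0.954 = 15693
Group 5: 7537 * 0.97 = 7311
Group 6: 17654 * 0.973 = 17177
Group 7: 13330 * 0.942 + 20328 * 0.457 = 12557 + 9290 = 21847
Net migration: Group 7 − 580 → 21267
Giving 4595 / 8018 / 9286 / 15693 / 7311 / 17177 / 21267.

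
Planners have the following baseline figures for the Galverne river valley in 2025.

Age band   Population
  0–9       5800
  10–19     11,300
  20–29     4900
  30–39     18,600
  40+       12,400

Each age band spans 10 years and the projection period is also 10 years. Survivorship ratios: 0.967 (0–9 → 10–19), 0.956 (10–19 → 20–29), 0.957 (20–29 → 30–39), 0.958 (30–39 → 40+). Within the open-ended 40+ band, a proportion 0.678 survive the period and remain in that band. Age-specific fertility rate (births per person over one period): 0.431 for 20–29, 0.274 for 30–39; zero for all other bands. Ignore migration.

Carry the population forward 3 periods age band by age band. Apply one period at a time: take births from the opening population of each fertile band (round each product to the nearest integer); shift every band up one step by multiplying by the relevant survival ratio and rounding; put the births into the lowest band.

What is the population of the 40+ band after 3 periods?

25005

— Period 1 —
Births: 4900 * 0.431 = 2112  |  18600 * 0.274 = 5096 → 7208
10–19: 5800 * 0.967 = 5609
20–29: 11300 * 0.956 = 10803
30–39: 4900 * 0.957 = 4689
40+: 18600 * 0.958 + 12400 * 0.678 = 17819 + 8407 = 26226
End of period: [7208, 5609, 10803, 4689, 26226]
— Period 2 —
Births: 10803 * 0.431 = 4656  |  4689 * 0.274 = 1285 → 5941
10–19: 7208 * 0.967 = 6970
20–29: 5609 * 0.956 = 5362
30–39: 10803 * 0.957 = 10338
40+: 4689 * 0.958 + 26226 * 0.678 = 4492 + 17781 = 22273
End of period: [5941, 6970, 5362, 10338, 22273]
— Period 3 —
Births: 5362 * 0.431 = 2311  |  10338 * 0.274 = 2833 → 5144
10–19: 5941 * 0.967 = 5745
20–29: 6970 * 0.956 = 6663
30–39: 5362 * 0.957 = 5131
40+: 10338 * 0.958 + 22273 * 0.678 = 9904 + 15101 = 25005
End of period: [5144, 5745, 6663, 5131, 25005]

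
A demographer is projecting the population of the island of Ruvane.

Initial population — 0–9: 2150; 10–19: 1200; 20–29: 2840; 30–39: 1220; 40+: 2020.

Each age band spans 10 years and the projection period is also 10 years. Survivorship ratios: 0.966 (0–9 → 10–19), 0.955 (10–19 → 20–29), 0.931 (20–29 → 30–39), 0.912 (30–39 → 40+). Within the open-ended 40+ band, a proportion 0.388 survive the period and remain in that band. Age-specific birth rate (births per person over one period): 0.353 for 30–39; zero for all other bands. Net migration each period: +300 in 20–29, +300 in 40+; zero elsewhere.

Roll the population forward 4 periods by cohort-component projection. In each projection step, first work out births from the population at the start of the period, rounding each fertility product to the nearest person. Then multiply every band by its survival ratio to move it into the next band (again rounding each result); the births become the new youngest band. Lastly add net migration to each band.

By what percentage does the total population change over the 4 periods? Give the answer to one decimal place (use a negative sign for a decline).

[period 1]
Births: 1220 × 0.353 = 431
10–19: 2150 × 0.966 = 2077
20–29: 1200 × 0.955 = 1146
30–39: 2840 × 0.931 = 2644
40+: 1220 × 0.912 + 2020 × 0.388 = 1113 + 784 = 1897
Net migration: 20–29 + 300 → 1446; 40+ + 300 → 2197
Giving 431 / 2077 / 1446 / 2644 / 2197.
[period 2]
Births: 2644 × 0.353 = 933
10–19: 431 × 0.966 = 416
20–29: 2077 × 0.955 = 1984
30–39: 1446 × 0.931 = 1346
40+: 2644 × 0.912 + 2197 × 0.388 = 2411 + 852 = 3263
Net migration: 20–29 + 300 → 2284; 40+ + 300 → 3563
Giving 933 / 416 / 2284 / 1346 / 3563.
[period 3]
Births: 1346 × 0.353 = 475
10–19: 933 × 0.966 = 901
20–29: 416 × 0.955 = 397
30–39: 2284 × 0.931 = 2126
40+: 1346 × 0.912 + 3563 × 0.388 = 1228 + 1382 = 2610
Net migration: 20–29 + 300 → 697; 40+ + 300 → 2910
Giving 475 / 901 / 697 / 2126 / 2910.
[period 4]
Births: 2126 × 0.353 = 750
10–19: 475 × 0.966 = 459
20–29: 901 × 0.955 = 860
30–39: 697 × 0.931 = 649
40+: 2126 × 0.912 + 2910 × 0.388 = 1939 + 1129 = 3068
Net migration: 20–29 + 300 → 1160; 40+ + 300 → 3368
Giving 750 / 459 / 1160 / 649 / 3368.
Total: 9430 → 6386; change = -3044; percentage change = -32.3%

-32.3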